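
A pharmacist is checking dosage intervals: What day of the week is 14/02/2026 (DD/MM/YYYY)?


Date: 2026-02-14
January 1, 2026 is a Thursday
Day of year: 45
Offset from Jan 1: 44 days
44 mod 7 = 2
Result: Saturday

Saturday


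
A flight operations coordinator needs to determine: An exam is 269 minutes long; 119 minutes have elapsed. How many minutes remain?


Total budget: 269 minutes
Time used: 119 minutes
Remaining: 269 - 119 = 150 minutes
Percent used: 44.2%
Percent remaining: 55.8%

150


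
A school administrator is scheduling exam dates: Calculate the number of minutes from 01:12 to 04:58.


Start time: 01:12 = 72 minutes from midnight
End time: 04:58 = 298 minutes from midnight
Difference: 298 - 72 = 226 minutes
That is 3 hours and 46 minutes

226


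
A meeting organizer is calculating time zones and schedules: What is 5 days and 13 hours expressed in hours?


Days: 5
Extra hours: 13
Hours per day: 24
Days to hours: 5 x 24 = 120
Total: 120 + 13 = 133

133


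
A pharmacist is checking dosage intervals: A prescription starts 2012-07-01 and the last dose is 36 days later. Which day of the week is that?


Start: 2012-07-01 (Sunday)
Step 1 - find target date: add 36 days
  2012-07-01 + 36 days = 2012-08-06
Step 2 - day of week:
  36 mod 7 = 1
  Sunday + 1 days -> Monday
Result: Monday (2012-08-06)

Monday


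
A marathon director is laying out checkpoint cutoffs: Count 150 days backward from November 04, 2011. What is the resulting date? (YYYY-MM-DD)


Start: 2011-11-04
Subtracting 150 days
Days already passed in November: 4
After going back through November: 146 more days to subtract
October 2011: 31 days, 115 remaining
September 2011: 30 days, 85 remaining
August 2011: 31 days, 54 remaining
July 2011: 31 days, 23 remaining
Result: 2011-06-07

2011-06-07


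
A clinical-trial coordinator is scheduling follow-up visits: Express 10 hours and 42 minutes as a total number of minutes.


Hours: 10
Extra minutes: 42
Minutes per hour: 60
Hours to minutes: 10 x 60 = 600
Total: 600 + 42 = 642

642


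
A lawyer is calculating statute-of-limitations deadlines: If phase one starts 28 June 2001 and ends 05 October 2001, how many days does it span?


Start date: 2001-06-28
End date: 2001-10-05
Jun 2001: +3 days
Jul 2001: +31 days
Aug 2001: +31 days
Sep 2001: +30 days
Oct 2001: +4 days
Total: 99 days

99


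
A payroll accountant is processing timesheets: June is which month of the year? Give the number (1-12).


Calendar month order:
5. May
6. June <--
7. July
June is month number 6

6


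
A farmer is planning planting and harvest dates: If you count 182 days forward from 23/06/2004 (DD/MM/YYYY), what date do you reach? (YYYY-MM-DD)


Start: 2004-06-23
Adding 182 days
Days remaining in June: 7
After June: 175 days still to add
July 2004: 31 days, 144 remaining
August 2004: 31 days, 113 remaining
September 2004: 30 days, 83 remaining
October 2004: 31 days, 52 remaining
Result: 2004-12-22

2004-12-22


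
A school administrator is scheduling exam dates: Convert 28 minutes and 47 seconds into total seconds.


Minutes: 28
Seconds: 47
Convert minutes to seconds: 28 x 60 = 1680
Add remaining seconds: 1680 + 47 = 1727

1727


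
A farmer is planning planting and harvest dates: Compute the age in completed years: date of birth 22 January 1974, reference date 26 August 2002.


Birth: 1974-01-22
Reference: 2002-08-26
Year difference: 2002 - 1974 = 28
Has birthday (01-22) occurred by 08-26? Yes
Age in full years: 28

28


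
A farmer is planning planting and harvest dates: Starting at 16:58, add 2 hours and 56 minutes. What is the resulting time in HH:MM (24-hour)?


Start time: 16:58
Adding: 2 hours 56 minutes
Minutes: 58 + 56 = 114
Minute overflow: 114 >= 60, so carry 1 hour, minutes = 54
Hours: 16 + 2 + 1 = 19
Result: 19:54

19:54


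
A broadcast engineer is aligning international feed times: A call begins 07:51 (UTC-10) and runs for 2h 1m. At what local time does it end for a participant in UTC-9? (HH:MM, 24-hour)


Start: 07:51 in UTC-10
Step 1 - add duration:
  minutes: 51 + 1 = 52
  hours: 7 + 2 + 0 = 9
  end in UTC-10: 09:52
Step 2 - convert UTC-10 -> UTC-9:
  offset difference: -9 - (-10) = 1 hours
  9 + (1) = 10 -> mod 24 = 10
Result: 10:52 in UTC-9

10:52


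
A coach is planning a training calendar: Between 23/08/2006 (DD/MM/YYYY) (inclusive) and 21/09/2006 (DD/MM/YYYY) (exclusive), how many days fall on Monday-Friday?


Start: 2006-08-23 (Wednesday)
End (exclusive): 2006-09-21 (Thursday)
Total calendar days: 29
Full weeks: 29 // 7 = 4 -> 20 weekdays
Remaining 1 days starting on Wednesday:
  Wed(w) -> 1 weekdays
Total business days: 20 + 1 = 21

21


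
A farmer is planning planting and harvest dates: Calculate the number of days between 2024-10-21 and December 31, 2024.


Start: October 21, 2024
End: December 31, 2024
Days left in October: 10
November: 30
December: 31
Sum of remaining months: 61
Total: 10 + 61 = 71

71


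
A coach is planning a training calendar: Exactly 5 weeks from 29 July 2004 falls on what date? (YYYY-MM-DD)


Start: 2004-07-29
Weeks to add: 5
Convert to days: 5 x 7 = 35 days
Add 35 days to 2004-07-29
Result: 2004-09-02

2004-09-02


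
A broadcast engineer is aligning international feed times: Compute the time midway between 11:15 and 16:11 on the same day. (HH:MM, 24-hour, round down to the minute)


Start time: 11:15 = 675 minutes from midnight
End time: 16:11 = 971 minutes from midnight
Sum: 675 + 971 = 1646
Midpoint: 1646 / 2 = 823 minutes
Convert: 823 / 60 = 13 hours, 43 minutes
Result: 13:43

13:43


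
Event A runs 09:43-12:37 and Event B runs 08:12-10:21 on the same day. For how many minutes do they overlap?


Interval A: [583, 757] minutes from midnight
Interval B: [492, 621] minutes from midnight
Overlap start = max(583, 492) = 583
Overlap end = min(757, 621) = 621
Overlap = 621 - 583 = 38 minutes

38


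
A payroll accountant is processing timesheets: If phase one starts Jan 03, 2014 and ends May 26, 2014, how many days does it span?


Start date: 2014-01-03
End date: 2014-05-26
Jan 2014: +29 days
Feb 2014: +28 days
Mar 2014: +31 days
Apr 2014: +30 days
May 2014: +25 days
Total: 143 days

143


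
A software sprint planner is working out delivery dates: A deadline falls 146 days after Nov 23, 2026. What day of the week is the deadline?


Start: 2026-11-23 (Monday)
Step 1 - find target date: add 146 days
  2026-11-23 + 146 days = 2027-04-18
Step 2 - day of week:
  146 mod 7 = 6
  Monday + 6 days -> Sunday
Result: Sunday (2027-04-18)

Sunday


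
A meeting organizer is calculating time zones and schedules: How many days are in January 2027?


Month: January
Year: 2027
January is a 31-day month
Total: 31 days

31


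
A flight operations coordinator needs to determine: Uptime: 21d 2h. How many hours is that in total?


Days: 21
Extra hours: 2
Hours per day: 24
Days to hours: 21 x 24 = 504
Total: 504 + 2 = 506

506


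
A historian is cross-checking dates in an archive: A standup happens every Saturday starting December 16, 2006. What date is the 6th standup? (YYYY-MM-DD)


First occurrence: 2006-12-16 (occurrence 1)
Each occurrence is 7 days after the previous.
Occurrence 6 is 5 weeks after the first.
5 weeks = 35 days
2006-12-16 + 35 days = 2007-01-20

2007-01-20


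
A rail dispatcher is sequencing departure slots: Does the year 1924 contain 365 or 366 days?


Year: 1924
Check leap year rules:
Divisible by 4? Yes
Divisible by 100? No
1924 is a leap year
Days: 366

366


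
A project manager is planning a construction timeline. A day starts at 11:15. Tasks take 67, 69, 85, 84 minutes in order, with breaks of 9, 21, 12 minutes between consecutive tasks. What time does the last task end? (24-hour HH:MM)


Start: 11:15 = 675 min from midnight
  after task 1 (67 min): 12:22
  after break (9 min): 12:31
  after task 2 (69 min): 13:40
  after break (21 min): 14:01
  after task 3 (85 min): 15:26
  after break (12 min): 15:38
  after task 4 (84 min): 17:02
Total elapsed: 347 minutes
End time: 17:02

17:02


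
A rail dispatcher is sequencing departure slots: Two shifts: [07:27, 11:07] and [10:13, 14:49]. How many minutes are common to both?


Interval A: [447, 667] minutes from midnight
Interval B: [613, 889] minutes from midnight
Overlap start = max(447, 613) = 613
Overlap end = min(667, 889) = 667
Overlap = 667 - 613 = 54 minutes

54


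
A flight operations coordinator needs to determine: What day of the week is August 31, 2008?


Date: 2008-08-31
January 1, 2008 is a Tuesday
Day of year: 244
Offset from Jan 1: 243 days
243 mod 7 = 5
Result: Sunday

Sunday


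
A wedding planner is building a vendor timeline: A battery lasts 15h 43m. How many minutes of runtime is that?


Hours: 15
Extra minutes: 43
Minutes per hour: 60
Hours to minutes: 15 x 60 = 900
Total: 900 + 43 = 943

943


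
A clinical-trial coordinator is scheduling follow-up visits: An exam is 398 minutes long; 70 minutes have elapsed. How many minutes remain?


Total budget: 398 minutes
Time used: 70 minutes
Remaining: 398 - 70 = 328 minutes
Percent used: 17.6%
Percent remaining: 82.4%

328


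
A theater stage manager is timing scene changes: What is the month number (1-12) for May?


Calendar month order:
4. April
5. May <--
6. June
May is month number 5

5


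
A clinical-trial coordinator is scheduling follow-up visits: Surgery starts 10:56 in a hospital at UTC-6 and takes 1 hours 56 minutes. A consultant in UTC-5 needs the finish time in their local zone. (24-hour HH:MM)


Start: 10:56 in UTC-6
Step 1 - add duration:
  minutes: 56 + 56 = 112 (carry 1h)
  hours: 10 + 1 + 1 = 12
  end in UTC-6: 12:52
Step 2 - convert UTC-6 -> UTC-5:
  offset difference: -5 - (-6) = 1 hours
  12 + (1) = 13 -> mod 24 = 13
Result: 13:52 in UTC-5

13:52


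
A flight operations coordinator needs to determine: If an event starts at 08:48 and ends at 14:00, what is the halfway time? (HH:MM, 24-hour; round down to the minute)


Start time: 08:48 = 528 minutes from midnight
End time: 14:00 = 840 minutes from midnight
Sum: 528 + 840 = 1368
Midpoint: 1368 / 2 = 684 minutes
Convert: 684 / 60 = 11 hours, 24 minutes
Result: 11:24

11:24


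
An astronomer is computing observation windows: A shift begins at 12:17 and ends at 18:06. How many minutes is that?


Start time: 12:17 = 737 minutes from midnight
End time: 18:06 = 1086 minutes from midnight
Difference: 1086 - 737 = 349 minutes
That is 5 hours and 49 minutes

349


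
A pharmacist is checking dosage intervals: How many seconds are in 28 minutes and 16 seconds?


Minutes: 28
Seconds: 16
Convert minutes to seconds: 28 x 60 = 1680
Add remaining seconds: 1680 + 16 = 1696

1696


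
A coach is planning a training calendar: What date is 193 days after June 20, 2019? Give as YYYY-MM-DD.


Start: 2019-06-20
Adding 193 days
Days remaining in June: 10
After June: 183 days still to add
July 2019: 31 days, 152 remaining
August 2019: 31 days, 121 remaining
September 2019: 30 days, 91 remaining
October 2019: 31 days, 60 remaining
Result: 2019-12-30

2019-12-30


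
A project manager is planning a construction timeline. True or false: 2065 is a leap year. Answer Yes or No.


Year: 2065
Divisible by 4? 2065 / 4 = 516.25 -> No
Not divisible by 4, so NOT a leap year

No


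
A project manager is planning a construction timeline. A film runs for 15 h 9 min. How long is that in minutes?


Hours: 15
Minutes: 9
Convert hours to minutes: 15 x 60 = 900
Add remaining minutes: 900 + 9 = 909

909


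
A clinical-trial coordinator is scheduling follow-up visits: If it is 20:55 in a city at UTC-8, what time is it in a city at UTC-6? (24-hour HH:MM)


Local time: 20:55 at UTC-8 (offset -8h)
Target zone: UTC-6 (offset -6h)
Difference: -6 - (-8) = 2 hours
Calculation: 20 + (2) = 22
Result: 22:55

22:55


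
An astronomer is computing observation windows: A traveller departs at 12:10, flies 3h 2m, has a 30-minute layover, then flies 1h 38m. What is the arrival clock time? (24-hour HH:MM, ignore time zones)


Depart: 12:10
Leg 1: +182 min -> 15:12
Layover: +30 min -> 15:42
Leg 2: +98 min -> 17:20
Total travel: 310 minutes = 5h 10m
Arrival: 17:20

17:20


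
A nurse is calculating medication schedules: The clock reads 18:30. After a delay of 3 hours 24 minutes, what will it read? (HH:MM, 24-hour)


Start time: 18:30
Adding: 3 hours 24 minutes
Minutes: 30 + 24 = 54
Hours: 18 + 3 + 0 = 21
Result: 21:54

21:54


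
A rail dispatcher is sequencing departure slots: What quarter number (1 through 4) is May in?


Month: May (month 5)
Q1: January-March (months 1-3)
Q2: April-June (months 4-6)
Q3: July-September (months 7-9)
Q4: October-December (months 10-12)
Month 5 falls in Q2

2


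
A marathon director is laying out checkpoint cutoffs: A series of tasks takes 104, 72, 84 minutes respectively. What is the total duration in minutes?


Durations: 104, 72, 84
Running sum: 104
+ 72 = 176
+ 84 = 260
Total duration: 260 minutes
That is 4 hours and 20 minutes

260


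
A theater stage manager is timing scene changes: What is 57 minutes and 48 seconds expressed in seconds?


Minutes: 57
Extra seconds: 48
Seconds per minute: 60
Minutes to seconds: 57 x 60 = 3420
Total: 3420 + 48 = 3468

3468


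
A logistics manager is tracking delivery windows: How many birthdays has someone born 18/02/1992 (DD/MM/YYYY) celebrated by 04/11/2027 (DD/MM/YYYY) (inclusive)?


Birth: 1992-02-18
Reference: 2027-11-04
Year difference: 2027 - 1992 = 35
Has birthday (02-18) occurred by 11-04? Yes
Age in full years: 35

35


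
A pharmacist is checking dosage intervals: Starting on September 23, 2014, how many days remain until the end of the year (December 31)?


Start: September 23, 2014
End: December 31, 2014
Days left in September: 7
October: 31
November: 30
December: 31
Sum of remaining months: 92
Total: 7 + 92 = 99

99


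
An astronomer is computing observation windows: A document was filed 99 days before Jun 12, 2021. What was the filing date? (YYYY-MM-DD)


Start: 2021-06-12
Subtracting 99 days
Days already passed in June: 12
After going back through June: 87 more days to subtract
May 2021: 31 days, 56 remaining
April 2021: 30 days, 26 remaining
March 2021 has 31 days, need 26
Result: 2021-03-05

2021-03-05


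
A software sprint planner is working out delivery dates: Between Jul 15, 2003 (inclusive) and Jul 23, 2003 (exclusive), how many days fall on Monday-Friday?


Start: 2003-07-15 (Tuesday)
End (exclusive): 2003-07-23 (Wednesday)
Total calendar days: 8
Full weeks: 8 // 7 = 1 -> 5 weekdays
Remaining 1 days starting on Tuesday:
  Tue(w) -> 1 weekdays
Total business days: 5 + 1 = 6

6


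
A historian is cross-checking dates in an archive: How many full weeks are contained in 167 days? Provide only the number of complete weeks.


Total days: 167
Days per week: 7
Division: 167 / 7 = 23 remainder 6
Complete weeks: 23
Remaining days: 6

23


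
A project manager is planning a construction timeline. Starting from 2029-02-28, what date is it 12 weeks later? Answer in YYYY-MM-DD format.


Start: 2029-02-28
Weeks to add: 12
Convert to days: 12 x 7 = 84 days
Add 84 days to 2029-02-28
Result: 2029-05-23

2029-05-23


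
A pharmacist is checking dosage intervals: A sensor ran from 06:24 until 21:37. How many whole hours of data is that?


Start: 06:24
End: 21:37
Hour difference: 21 - 6 = 15 hours
Minute difference: 37 - 24 = 13 minutes
Total minutes: 913
Complete hours: 913 / 60 = 15 (remainder 13)

15


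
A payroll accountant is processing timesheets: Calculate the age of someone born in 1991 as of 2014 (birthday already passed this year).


Birth year: 1991
Current year: 2014
Age = current year - birth year
Age = 2014 - 1991 = 23

23


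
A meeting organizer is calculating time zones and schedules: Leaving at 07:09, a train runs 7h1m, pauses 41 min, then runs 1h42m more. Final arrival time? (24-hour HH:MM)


Depart: 07:09
Leg 1: +421 min -> 14:10
Layover: +41 min -> 14:51
Leg 2: +102 min -> 16:33
Total travel: 564 minutes = 9h 24m
Arrival: 16:33

16:33


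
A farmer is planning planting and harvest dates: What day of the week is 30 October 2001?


Date: 2001-10-30
January 1, 2001 is a Monday
Day of year: 303
Offset from Jan 1: 302 days
302 mod 7 = 1
Result: Tuesday

Tuesday


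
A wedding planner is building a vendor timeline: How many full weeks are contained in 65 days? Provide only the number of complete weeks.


Total days: 65
Days per week: 7
Division: 65 / 7 = 9 remainder 2
Complete weeks: 9
Remaining days: 2

9


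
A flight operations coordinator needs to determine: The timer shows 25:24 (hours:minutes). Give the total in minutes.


Hours: 25
Minutes: 24
Convert hours to minutes: 25 x 60 = 1500
Add remaining minutes: 1500 + 24 = 1524

1524


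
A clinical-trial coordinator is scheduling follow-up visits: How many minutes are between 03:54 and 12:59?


Start time: 03:54 = 234 minutes from midnight
End time: 12:59 = 779 minutes from midnight
Difference: 779 - 234 = 545 minutes
That is 9 hours and 5 minutes

545


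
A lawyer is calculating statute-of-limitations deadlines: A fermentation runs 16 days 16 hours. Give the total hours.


Days: 16
Extra hours: 16
Hours per day: 24
Days to hours: 16 x 24 = 384
Total: 384 + 16 = 400

400


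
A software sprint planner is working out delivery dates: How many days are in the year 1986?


Year: 1986
Check leap year rules:
Divisible by 4? No
1986 is not a leap year
Days: 365

365


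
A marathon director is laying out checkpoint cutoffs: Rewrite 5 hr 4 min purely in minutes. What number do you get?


Hours: 5
Extra minutes: 4
Minutes per hour: 60
Hours to minutes: 5 x 60 = 300
Total: 300 + 4 = 304

304


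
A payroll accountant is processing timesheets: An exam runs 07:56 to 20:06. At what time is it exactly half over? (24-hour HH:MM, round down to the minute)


Start time: 07:56 = 476 minutes from midnight
End time: 20:06 = 1206 minutes from midnight
Sum: 476 + 1206 = 1682
Midpoint: 1682 / 2 = 841 minutes
Convert: 841 / 60 = 14 hours, 1 minutes
Result: 14:01

14:01


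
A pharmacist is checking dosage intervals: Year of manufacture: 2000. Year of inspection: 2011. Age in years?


Birth year: 2000
Current year: 2011
Age = current year - birth year
Age = 2011 - 2000 = 11

11


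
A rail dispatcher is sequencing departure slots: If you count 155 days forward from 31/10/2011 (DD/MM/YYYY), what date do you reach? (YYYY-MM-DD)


Start: 2011-10-31
Adding 155 days
Days remaining in October: 0
After October: 155 days still to add
November 2011: 30 days, 125 remaining
December 2011: 31 days, 94 remaining
January 2012: 31 days, 63 remaining
February 2012: 29 days, 34 remaining
Result: 2012-04-03

2012-04-03


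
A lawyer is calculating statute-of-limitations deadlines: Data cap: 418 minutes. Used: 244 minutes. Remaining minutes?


Total budget: 418 minutes
Time used: 244 minutes
Remaining: 418 - 244 = 174 minutes
Percent used: 58.4%
Percent remaining: 41.6%

174


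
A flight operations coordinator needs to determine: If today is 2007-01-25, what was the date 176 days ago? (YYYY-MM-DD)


Start: 2007-01-25
Subtracting 176 days
Days already passed in January: 25
After going back through January: 151 more days to subtract
December 2006: 31 days, 120 remaining
November 2006: 30 days, 90 remaining
October 2006: 31 days, 59 remaining
September 2006: 30 days, 29 remaining
Result: 2006-08-02

2006-08-02


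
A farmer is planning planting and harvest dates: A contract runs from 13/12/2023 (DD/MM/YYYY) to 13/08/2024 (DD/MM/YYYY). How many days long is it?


Start date: 2023-12-13
End date: 2024-08-13
Dec 2023: +19 days
Jan 2024: +31 days
Feb 2024: +29 days
... (6 more months)
Total: 244 days

244


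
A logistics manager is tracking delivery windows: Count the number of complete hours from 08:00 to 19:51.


Start: 08:00
End: 19:51
Hour difference: 19 - 8 = 11 hours
Minute difference: 51 - 0 = 51 minutes
Total minutes: 711
Complete hours: 711 / 60 = 11 (remainder 51)

11


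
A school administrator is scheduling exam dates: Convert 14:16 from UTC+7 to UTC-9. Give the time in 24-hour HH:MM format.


Local time: 14:16 at UTC+7 (offset 7h)
Target zone: UTC-9 (offset -9h)
Difference: -9 - (7) = -16 hours
Calculation: 14 + (-16) = -2
Wraparound: (-2) mod 24 = 22
Result: 22:16

22:16


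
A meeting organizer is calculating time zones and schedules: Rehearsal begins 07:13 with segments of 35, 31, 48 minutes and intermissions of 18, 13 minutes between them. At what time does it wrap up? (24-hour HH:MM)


Start: 07:13 = 433 min from midnight
  after task 1 (35 min): 07:48
  after break (18 min): 08:06
  after task 2 (31 min): 08:37
  after break (13 min): 08:50
  after task 3 (48 min): 09:38
Total elapsed: 145 minutes
End time: 09:38

09:38


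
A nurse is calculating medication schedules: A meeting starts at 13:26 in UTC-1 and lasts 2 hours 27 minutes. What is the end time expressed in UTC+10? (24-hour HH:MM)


Start: 13:26 in UTC-1
Step 1 - add duration:
  minutes: 26 + 27 = 53
  hours: 13 + 2 + 0 = 15
  end in UTC-1: 15:53
Step 2 - convert UTC-1 -> UTC+10:
  offset difference: 10 - (-1) = 11 hours
  15 + (11) = 26 -> mod 24 = 2
Result: 02:53 in UTC+10

02:53


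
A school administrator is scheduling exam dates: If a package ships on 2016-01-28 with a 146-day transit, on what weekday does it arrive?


Start: 2016-01-28 (Thursday)
Step 1 - find target date: add 146 days
  2016-01-28 + 146 days = 2016-06-22
Step 2 - day of week:
  146 mod 7 = 6
  Thursday + 6 days -> Wednesday
Result: Wednesday (2016-06-22)

Wednesday


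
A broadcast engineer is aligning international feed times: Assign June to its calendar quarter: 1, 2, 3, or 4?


Month: June (month 6)
Q1: January-March (months 1-3)
Q2: April-June (months 4-6)
Q3: July-September (months 7-9)
Q4: October-December (months 10-12)
Month 6 falls in Q2

2


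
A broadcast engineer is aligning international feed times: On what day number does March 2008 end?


Month: March
Year: 2008
March is a 31-day month
Total: 31 days

31


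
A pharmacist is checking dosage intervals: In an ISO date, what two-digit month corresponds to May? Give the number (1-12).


Calendar month order:
4. April
5. May <--
6. June
May is month number 5

5


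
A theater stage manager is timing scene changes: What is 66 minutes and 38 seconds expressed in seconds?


Minutes: 66
Extra seconds: 38
Seconds per minute: 60
Minutes to seconds: 66 x 60 = 3960
Total: 3960 + 38 = 3998

3998


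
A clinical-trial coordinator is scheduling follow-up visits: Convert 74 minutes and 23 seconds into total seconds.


Minutes: 74
Seconds: 23
Convert minutes to seconds: 74 x 60 = 4440
Add remaining seconds: 4440 + 23 = 4463

4463


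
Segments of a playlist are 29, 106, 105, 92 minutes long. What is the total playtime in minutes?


Durations: 29, 106, 105, 92
Running sum: 29
+ 106 = 135
+ 105 = 240
+ 92 = 332
Total duration: 332 minutes
That is 5 hours and 32 minutes

332


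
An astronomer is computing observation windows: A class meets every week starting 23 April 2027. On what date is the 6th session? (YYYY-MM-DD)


First occurrence: 2027-04-23 (occurrence 1)
Each occurrence is 7 days after the previous.
Occurrence 6 is 5 weeks after the first.
5 weeks = 35 days
2027-04-23 + 35 days = 2027-05-28

2027-05-28


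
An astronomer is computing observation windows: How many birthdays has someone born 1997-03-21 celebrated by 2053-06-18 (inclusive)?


Birth: 1997-03-21
Reference: 2053-06-18
Year difference: 2053 - 1997 = 56
Has birthday (03-21) occurred by 06-18? Yes
Age in full years: 56

56


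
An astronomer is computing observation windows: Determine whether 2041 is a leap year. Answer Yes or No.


Year: 2041
Divisible by 4? 2041 / 4 = 510.25 -> No
Not divisible by 4, so NOT a leap year

No


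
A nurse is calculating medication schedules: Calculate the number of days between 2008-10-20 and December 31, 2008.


Start: October 20, 2008
End: December 31, 2008
Days left in October: 11
November: 30
December: 31
Sum of remaining months: 61
Total: 11 + 61 = 72

72


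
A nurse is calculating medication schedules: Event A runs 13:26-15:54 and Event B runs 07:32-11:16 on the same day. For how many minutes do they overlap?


Interval A: [806, 954] minutes from midnight
Interval B: [452, 676] minutes from midnight
Overlap start = max(806, 452) = 806
Overlap end = min(954, 676) = 676
End <= start, so the intervals do not overlap: 0 minutes

0


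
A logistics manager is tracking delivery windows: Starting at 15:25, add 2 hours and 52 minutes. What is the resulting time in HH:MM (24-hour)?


Start time: 15:25
Adding: 2 hours 52 minutes
Minutes: 25 + 52 = 77
Minute overflow: 77 >= 60, so carry 1 hour, minutes = 17
Hours: 15 + 2 + 1 = 18
Result: 18:17

18:17


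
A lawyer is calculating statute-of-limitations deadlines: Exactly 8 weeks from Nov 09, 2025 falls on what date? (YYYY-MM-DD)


Start: 2025-11-09
Weeks to add: 8
Convert to days: 8 x 7 = 56 days
Add 56 days to 2025-11-09
Result: 2026-01-04

2026-01-04


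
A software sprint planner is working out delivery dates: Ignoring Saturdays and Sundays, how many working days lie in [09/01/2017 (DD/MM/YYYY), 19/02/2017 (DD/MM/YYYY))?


Start: 2017-01-09 (Monday)
End (exclusive): 2017-02-19 (Sunday)
Total calendar days: 41
Full weeks: 41 // 7 = 5 -> 25 weekdays
Remaining 6 days starting on Monday:
  Mon(w), Tue(w), Wed(w), Thu(w), Fri(w), Sat(-) -> 5 weekdays
Total business days: 25 + 5 = 30

30


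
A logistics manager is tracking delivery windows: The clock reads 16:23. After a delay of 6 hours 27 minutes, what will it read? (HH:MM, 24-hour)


Start time: 16:23
Adding: 6 hours 27 minutes
Minutes: 23 + 27 = 50
Hours: 16 + 6 + 0 = 22
Result: 22:50

22:50


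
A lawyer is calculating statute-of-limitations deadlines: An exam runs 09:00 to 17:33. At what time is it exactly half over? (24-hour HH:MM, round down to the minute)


Start time: 09:00 = 540 minutes from midnight
End time: 17:33 = 1053 minutes from midnight
Sum: 540 + 1053 = 1593
Midpoint: 1593 / 2 = 796 minutes
Convert: 796 / 60 = 13 hours, 16 minutes
Result: 13:16

13:16


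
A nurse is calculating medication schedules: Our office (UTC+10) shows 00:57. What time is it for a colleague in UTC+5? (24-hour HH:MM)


Local time: 00:57 at UTC+10 (offset 10h)
Target zone: UTC+5 (offset 5h)
Difference: 5 - (10) = -5 hours
Calculation: 0 + (-5) = -5
Wraparound: (-5) mod 24 = 19
Result: 19:57

19:57


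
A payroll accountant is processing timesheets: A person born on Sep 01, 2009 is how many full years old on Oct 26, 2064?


Birth: 2009-09-01
Reference: 2064-10-26
Year difference: 2064 - 2009 = 55
Has birthday (09-01) occurred by 10-26? Yes
Age in full years: 55

55


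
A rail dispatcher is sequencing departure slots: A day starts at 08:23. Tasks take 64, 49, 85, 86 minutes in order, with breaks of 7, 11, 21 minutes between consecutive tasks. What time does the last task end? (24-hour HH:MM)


Start: 08:23 = 503 min from midnight
  after task 1 (64 min): 09:27
  after break (7 min): 09:34
  after task 2 (49 min): 10:23
  after break (11 min): 10:34
  after task 3 (85 min): 11:59
  after break (21 min): 12:20
  after task 4 (86 min): 13:46
Total elapsed: 323 minutes
End time: 13:46

13:46


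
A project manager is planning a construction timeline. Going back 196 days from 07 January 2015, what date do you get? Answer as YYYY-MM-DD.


Start: 2015-01-07
Subtracting 196 days
Days already passed in January: 7
After going back through January: 189 more days to subtract
December 2014: 31 days, 158 remaining
November 2014: 30 days, 128 remaining
October 2014: 31 days, 97 remaining
September 2014: 30 days, 67 remaining
Result: 2014-06-25

2014-06-25


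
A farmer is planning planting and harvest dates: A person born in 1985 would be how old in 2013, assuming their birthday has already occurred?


Birth year: 1985
Current year: 2013
Age = current year - birth year
Age = 2013 - 1985 = 28

28


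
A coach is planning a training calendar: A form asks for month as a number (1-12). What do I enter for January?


Calendar month order:
1. January <--
2. February
January is month number 1

1


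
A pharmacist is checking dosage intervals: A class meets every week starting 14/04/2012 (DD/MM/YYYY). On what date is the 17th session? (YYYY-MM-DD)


First occurrence: 2012-04-14 (occurrence 1)
Each occurrence is 7 days after the previous.
Occurrence 17 is 16 weeks after the first.
16 weeks = 112 days
2012-04-14 + 112 days = 2012-08-04

2012-08-04


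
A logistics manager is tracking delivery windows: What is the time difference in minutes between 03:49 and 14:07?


Start time: 03:49 = 229 minutes from midnight
End time: 14:07 = 847 minutes from midnight
Difference: 847 - 229 = 618 minutes
That is 10 hours and 18 minutes

618


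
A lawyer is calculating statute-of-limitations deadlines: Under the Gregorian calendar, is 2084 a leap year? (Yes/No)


Year: 2084
Divisible by 4? 2084 / 4 = 521.0 -> Yes
Divisible by 100? 2084 / 100 = 20.84 -> No
Divisible by 4 but not 100, so it IS a leap year

Yes


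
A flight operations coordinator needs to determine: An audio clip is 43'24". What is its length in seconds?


Minutes: 43
Seconds: 24
Convert minutes to seconds: 43 x 60 = 2580
Add remaining seconds: 2580 + 24 = 2604

2604


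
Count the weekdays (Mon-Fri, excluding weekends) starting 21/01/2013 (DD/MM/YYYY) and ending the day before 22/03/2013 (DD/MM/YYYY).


Start: 2013-01-21 (Monday)
End (exclusive): 2013-03-22 (Friday)
Total calendar days: 60
Full weeks: 60 // 7 = 8 -> 40 weekdays
Remaining 4 days starting on Monday:
  Mon(w), Tue(w), Wed(w), Thu(w) -> 4 weekdays
Total business days: 40 + 4 = 44

44


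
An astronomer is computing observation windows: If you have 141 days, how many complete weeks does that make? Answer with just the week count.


Total days: 141
Days per week: 7
Division: 141 / 7 = 20 remainder 1
Complete weeks: 20
Remaining days: 1

20


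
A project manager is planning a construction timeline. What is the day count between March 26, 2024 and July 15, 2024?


Start date: 2024-03-26
End date: 2024-07-15
Mar 2024: +6 days
Apr 2024: +30 days
May 2024: +31 days
Jun 2024: +30 days
Jul 2024: +14 days
Total: 111 days

111


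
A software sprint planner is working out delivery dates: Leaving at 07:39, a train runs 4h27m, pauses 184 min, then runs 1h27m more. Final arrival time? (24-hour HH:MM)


Depart: 07:39
Leg 1: +267 min -> 12:06
Layover: +184 min -> 15:10
Leg 2: +87 min -> 16:37
Total travel: 538 minutes = 8h 58m
Arrival: 16:37

16:37


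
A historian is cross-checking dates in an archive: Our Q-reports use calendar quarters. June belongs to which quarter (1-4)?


Month: June (month 6)
Q1: January-March (months 1-3)
Q2: April-June (months 4-6)
Q3: July-September (months 7-9)
Q4: October-December (months 10-12)
Month 6 falls in Q2

2


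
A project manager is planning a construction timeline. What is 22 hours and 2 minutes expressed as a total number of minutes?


Hours: 22
Minutes: 2
Convert hours to minutes: 22 x 60 = 1320
Add remaining minutes: 1320 + 2 = 1322

1322


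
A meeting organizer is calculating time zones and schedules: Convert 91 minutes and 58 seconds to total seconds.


Minutes: 91
Extra seconds: 58
Seconds per minute: 60
Minutes to seconds: 91 x 60 = 5460
Total: 5460 + 58 = 5518

5518


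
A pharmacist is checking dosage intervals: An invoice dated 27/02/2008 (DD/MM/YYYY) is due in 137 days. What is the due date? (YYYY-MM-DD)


Start: 2008-02-27
Adding 137 days
Days remaining in February: 2
After February: 135 days still to add
March 2008: 31 days, 104 remaining
April 2008: 30 days, 74 remaining
May 2008: 31 days, 43 remaining
June 2008: 30 days, 13 remaining
Result: 2008-07-13

2008-07-13


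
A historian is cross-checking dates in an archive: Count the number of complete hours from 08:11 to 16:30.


Start: 08:11
End: 16:30
Hour difference: 16 - 8 = 8 hours
Minute difference: 30 - 11 = 19 minutes
Total minutes: 499
Complete hours: 499 / 60 = 8 (remainder 19)

8


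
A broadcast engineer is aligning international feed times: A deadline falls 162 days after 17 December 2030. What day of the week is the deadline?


Start: 2030-12-17 (Tuesday)
Step 1 - find target date: add 162 days
  2030-12-17 + 162 days = 2031-05-28
Step 2 - day of week:
  162 mod 7 = 1
  Tuesday + 1 days -> Wednesday
Result: Wednesday (2031-05-28)

Wednesday


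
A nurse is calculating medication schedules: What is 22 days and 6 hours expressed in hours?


Days: 22
Extra hours: 6
Hours per day: 24
Days to hours: 22 x 24 = 528
Total: 528 + 6 = 534

534


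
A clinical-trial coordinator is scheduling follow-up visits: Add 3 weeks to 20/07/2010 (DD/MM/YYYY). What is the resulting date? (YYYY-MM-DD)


Start: 2010-07-20
Weeks to add: 3
Convert to days: 3 x 7 = 21 days
Add 21 days to 2010-07-20
Result: 2010-08-10

2010-08-10


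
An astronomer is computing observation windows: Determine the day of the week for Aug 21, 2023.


Date: 2023-08-21
January 1, 2023 is a Sunday
Day of year: 233
Offset from Jan 1: 232 days
232 mod 7 = 1
Result: Monday

Monday


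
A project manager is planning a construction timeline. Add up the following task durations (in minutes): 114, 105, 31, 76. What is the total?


Durations: 114, 105, 31, 76
Running sum: 114
+ 105 = 219
+ 31 = 250
+ 76 = 326
Total duration: 326 minutes
That is 5 hours and 26 minutes

326


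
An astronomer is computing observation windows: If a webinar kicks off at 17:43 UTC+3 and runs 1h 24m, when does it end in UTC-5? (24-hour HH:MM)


Start: 17:43 in UTC+3
Step 1 - add duration:
  minutes: 43 + 24 = 67 (carry 1h)
  hours: 17 + 1 + 1 = 19
  end in UTC+3: 19:07
Step 2 - convert UTC+3 -> UTC-5:
  offset difference: -5 - (3) = -8 hours
  19 + (-8) = 11 -> mod 24 = 11
Result: 11:07 in UTC-5

11:07


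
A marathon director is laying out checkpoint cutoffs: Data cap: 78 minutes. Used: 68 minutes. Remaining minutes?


Total budget: 78 minutes
Time used: 68 minutes
Remaining: 78 - 68 = 10 minutes
Percent used: 87.2%
Percent remaining: 12.8%

10


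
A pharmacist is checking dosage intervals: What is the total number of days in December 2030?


Month: December
Year: 2030
December is a 31-day month
Total: 31 days

31


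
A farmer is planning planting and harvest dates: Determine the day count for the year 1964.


Year: 1964
Check leap year rules:
Divisible by 4? Yes
Divisible by 100? No
1964 is a leap year
Days: 366

366


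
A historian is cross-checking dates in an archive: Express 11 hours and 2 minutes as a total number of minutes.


Hours: 11
Extra minutes: 2
Minutes per hour: 60
Hours to minutes: 11 x 60 = 660
Total: 660 + 2 = 662

662


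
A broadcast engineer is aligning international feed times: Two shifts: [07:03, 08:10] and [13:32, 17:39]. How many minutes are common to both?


Interval A: [423, 490] minutes from midnight
Interval B: [812, 1059] minutes from midnight
Overlap start = max(423, 812) = 812
Overlap end = min(490, 1059) = 490
End <= start, so the intervals do not overlap: 0 minutes

0


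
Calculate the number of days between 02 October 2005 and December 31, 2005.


Start: October 02, 2005
End: December 31, 2005
Days left in October: 29
November: 30
December: 31
Sum of remaining months: 61
Total: 29 + 61 = 90

90


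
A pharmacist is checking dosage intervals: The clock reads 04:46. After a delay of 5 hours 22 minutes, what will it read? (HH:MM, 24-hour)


Start time: 04:46
Adding: 5 hours 22 minutes
Minutes: 46 + 22 = 68
Minute overflow: 68 >= 60, so carry 1 hour, minutes = 8
Hours: 4 + 5 + 1 = 10
Result: 10:08

10:08


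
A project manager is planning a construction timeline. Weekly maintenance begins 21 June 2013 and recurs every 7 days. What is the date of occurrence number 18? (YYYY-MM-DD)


First occurrence: 2013-06-21 (occurrence 1)
Each occurrence is 7 days after the previous.
Occurrence 18 is 17 weeks after the first.
17 weeks = 119 days
2013-06-21 + 119 days = 2013-10-18

2013-10-18


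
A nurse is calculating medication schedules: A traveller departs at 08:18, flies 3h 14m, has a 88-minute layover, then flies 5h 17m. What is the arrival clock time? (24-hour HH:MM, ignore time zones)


Depart: 08:18
Leg 1: +194 min -> 11:32
Layover: +88 min -> 13:00
Leg 2: +317 min -> 18:17
Total travel: 599 minutes = 9h 59m
Arrival: 18:17

18:17


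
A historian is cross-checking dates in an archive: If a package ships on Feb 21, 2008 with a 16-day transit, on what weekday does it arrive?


Start: 2008-02-21 (Thursday)
Step 1 - find target date: add 16 days
  2008-02-21 + 16 days = 2008-03-08
Step 2 - day of week:
  16 mod 7 = 2
  Thursday + 2 days -> Saturday
Result: Saturday (2008-03-08)

Saturday


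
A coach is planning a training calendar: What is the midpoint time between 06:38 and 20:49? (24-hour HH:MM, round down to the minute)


Start time: 06:38 = 398 minutes from midnight
End time: 20:49 = 1249 minutes from midnight
Sum: 398 + 1249 = 1647
Midpoint: 1647 / 2 = 823 minutes
Convert: 823 / 60 = 13 hours, 43 minutes
Result: 13:43

13:43


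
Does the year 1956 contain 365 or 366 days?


Year: 1956
Check leap year rules:
Divisible by 4? Yes
Divisible by 100? No
1956 is a leap year
Days: 366

366


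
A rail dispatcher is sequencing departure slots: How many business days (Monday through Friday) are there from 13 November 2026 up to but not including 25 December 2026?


Start: 2026-11-13 (Friday)
End (exclusive): 2026-12-25 (Friday)
Total calendar days: 42
Full weeks: 42 // 7 = 6 -> 30 weekdays
Remaining 0 days starting on Friday:
Total business days: 30 + 0 = 30

30


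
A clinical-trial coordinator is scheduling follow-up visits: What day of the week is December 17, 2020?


Date: 2020-12-17
January 1, 2020 is a Wednesday
Day of year: 352
Offset from Jan 1: 351 days
351 mod 7 = 1
Result: Thursday

Thursday


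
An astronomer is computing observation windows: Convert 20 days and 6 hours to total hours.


Days: 20
Extra hours: 6
Hours per day: 24
Days to hours: 20 x 24 = 480
Total: 480 + 6 = 486

486


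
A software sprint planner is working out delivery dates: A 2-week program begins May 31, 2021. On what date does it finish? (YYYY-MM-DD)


Start: 2021-05-31
Weeks to add: 2
Convert to days: 2 x 7 = 14 days
Add 14 days to 2021-05-31
Result: 2021-06-14

2021-06-14


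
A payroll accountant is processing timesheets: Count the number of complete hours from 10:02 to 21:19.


Start: 10:02
End: 21:19
Hour difference: 21 - 10 = 11 hours
Minute difference: 19 - 2 = 17 minutes
Total minutes: 677
Complete hours: 677 / 60 = 11 (remainder 17)

11


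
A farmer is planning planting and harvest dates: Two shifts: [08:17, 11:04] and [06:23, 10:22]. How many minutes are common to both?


Interval A: [497, 664] minutes from midnight
Interval B: [383, 622] minutes from midnight
Overlap start = max(497, 383) = 497
Overlap end = min(664, 622) = 622
Overlap = 622 - 497 = 125 minutes

125


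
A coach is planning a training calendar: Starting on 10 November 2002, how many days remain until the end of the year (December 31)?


Start: November 10, 2002
End: December 31, 2002
Days left in November: 20
December: 31
Sum of remaining months: 31
Total: 20 + 31 = 51

51


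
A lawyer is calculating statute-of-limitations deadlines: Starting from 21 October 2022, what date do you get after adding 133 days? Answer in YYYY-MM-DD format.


Start: 2022-10-21
Adding 133 days
Days remaining in October: 10
After October: 123 days still to add
November 2022: 30 days, 93 remaining
December 2022: 31 days, 62 remaining
January 2023: 31 days, 31 remaining
February 2023: 28 days, 3 remaining
Result: 2023-03-03

2023-03-03
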